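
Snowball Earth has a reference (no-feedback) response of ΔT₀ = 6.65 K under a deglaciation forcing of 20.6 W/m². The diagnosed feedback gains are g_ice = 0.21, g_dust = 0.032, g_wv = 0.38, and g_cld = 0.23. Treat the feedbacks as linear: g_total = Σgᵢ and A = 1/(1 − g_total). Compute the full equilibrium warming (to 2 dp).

44.93 K

Total gain g = 0.21 + 0.032 + 0.38 + 0.23 = 0.852.
Amplification A = 1/(1 − 0.852) = 6.757.
ΔT = 6.65 × 6.757 = 44.93 K.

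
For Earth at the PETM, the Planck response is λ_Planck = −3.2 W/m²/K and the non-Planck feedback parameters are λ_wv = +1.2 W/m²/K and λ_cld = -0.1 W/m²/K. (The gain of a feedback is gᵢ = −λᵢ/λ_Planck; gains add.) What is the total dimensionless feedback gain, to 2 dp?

Convert to gains: g_wv = 1.2/3.2 = 0.375; g_cld = -0.1/3.2 = -0.03125.
Total gain g = 0.34375.

0.34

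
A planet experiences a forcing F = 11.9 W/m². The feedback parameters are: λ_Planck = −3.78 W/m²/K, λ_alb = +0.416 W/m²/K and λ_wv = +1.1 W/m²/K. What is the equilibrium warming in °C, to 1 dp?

Net feedback parameter λ = (−3.78) + (+0.416) + (+1.1) = -2.264 W/m²/K.
ΔT = −F/λ = −11.9/(-2.264) = 5.3 °C.

5.3 °C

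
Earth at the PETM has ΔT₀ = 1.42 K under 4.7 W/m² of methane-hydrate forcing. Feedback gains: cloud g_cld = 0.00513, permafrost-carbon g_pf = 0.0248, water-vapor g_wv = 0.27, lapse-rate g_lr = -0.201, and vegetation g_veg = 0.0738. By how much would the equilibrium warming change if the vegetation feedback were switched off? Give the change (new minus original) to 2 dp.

Original: g = 0.17273, ΔT = 1.42/(1−0.17273) = 1.7165 K.
Without vegetation: g' = 0.09893, ΔT' = 1.42/(1−0.09893) = 1.5759 K.
Change = 1.5759 − 1.7165 = -0.14 K.

-0.14 K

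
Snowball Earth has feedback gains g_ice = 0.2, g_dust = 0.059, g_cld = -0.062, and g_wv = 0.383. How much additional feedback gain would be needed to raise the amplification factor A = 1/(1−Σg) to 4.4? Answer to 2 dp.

0.19

Current total gain = 0.58.
Target gain for A = 4.4: g* = 1 − 1/4.4 = 0.7727.
Additional gain needed = 0.7727 − 0.58 = 0.19.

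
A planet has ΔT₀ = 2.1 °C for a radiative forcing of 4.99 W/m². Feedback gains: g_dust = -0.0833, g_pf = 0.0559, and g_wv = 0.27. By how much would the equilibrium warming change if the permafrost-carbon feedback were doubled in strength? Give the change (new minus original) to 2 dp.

Original: g = 0.2426, ΔT = 2.1/(1−0.2426) = 2.7726 °C.
With doubled permafrost-carbon: g' = 0.2985, ΔT' = 2.1/(1−0.2985) = 2.9936 °C.
Change = 2.9936 − 2.7726 = 0.22 °C.

0.22 °C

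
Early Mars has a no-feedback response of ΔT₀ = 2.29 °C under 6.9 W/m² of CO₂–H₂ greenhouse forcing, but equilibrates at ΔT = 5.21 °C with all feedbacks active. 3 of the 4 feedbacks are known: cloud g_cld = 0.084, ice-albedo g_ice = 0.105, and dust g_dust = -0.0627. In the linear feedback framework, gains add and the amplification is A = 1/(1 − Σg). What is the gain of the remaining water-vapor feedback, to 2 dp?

0.43

Amplification A = ΔT/ΔT₀ = 5.21/2.29 = 2.275.
Total gain g = 1 − 1/A = 1 − 1/2.275 = 0.5604.
Known gains sum to 0.084 + 0.105 − 0.0627 = 0.1263.
g_wv = 0.5604 − 0.1263 = 0.43.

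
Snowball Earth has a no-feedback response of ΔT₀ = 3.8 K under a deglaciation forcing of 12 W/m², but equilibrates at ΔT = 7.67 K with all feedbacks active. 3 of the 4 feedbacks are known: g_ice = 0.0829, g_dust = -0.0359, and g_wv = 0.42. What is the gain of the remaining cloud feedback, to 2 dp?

0.04

Amplification A = ΔT/ΔT₀ = 7.67/3.8 = 2.018.
Total gain g = 1 − 1/A = 1 − 1/2.018 = 0.5045.
Known gains sum to 0.0829 − 0.0359 + 0.42 = 0.467.
g_cld = 0.5045 − 0.467 = 0.04.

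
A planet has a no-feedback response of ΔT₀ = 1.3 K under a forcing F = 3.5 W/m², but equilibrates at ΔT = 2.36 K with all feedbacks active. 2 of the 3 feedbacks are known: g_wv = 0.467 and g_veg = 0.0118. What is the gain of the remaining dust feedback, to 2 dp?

-0.03

Amplification A = ΔT/ΔT₀ = 2.36/1.3 = 1.815.
Total gain g = 1 − 1/A = 1 − 1/1.815 = 0.449.
Known gains sum to 0.467 + 0.0118 = 0.4788.
g_dust = 0.449 − 0.4788 = -0.03.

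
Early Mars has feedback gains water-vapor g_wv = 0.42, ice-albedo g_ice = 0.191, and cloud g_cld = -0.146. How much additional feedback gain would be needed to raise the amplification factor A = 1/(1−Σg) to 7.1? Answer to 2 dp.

0.39

Current total gain = 0.465.
Target gain for A = 7.1: g* = 1 − 1/7.1 = 0.8592.
Additional gain needed = 0.8592 − 0.465 = 0.39.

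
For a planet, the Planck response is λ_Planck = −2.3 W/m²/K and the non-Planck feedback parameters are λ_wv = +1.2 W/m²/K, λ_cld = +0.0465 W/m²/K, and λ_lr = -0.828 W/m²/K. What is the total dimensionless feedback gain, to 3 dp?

0.182

Convert to gains: g_wv = 1.2/2.3 = 0.5217; g_cld = 0.0465/2.3 = 0.02022; g_lr = -0.828/2.3 = -0.36.
Total gain g = 0.18192.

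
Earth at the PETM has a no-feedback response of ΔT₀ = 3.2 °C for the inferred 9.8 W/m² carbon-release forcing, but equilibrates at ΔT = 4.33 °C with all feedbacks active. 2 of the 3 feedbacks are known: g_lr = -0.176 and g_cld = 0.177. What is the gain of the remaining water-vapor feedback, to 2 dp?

Amplification A = ΔT/ΔT₀ = 4.33/3.2 = 1.353.
Total gain g = 1 − 1/A = 1 − 1/1.353 = 0.2609.
Known gains sum to -0.176 + 0.177 = 0.001.
g_wv = 0.2609 − 0.001 = 0.26.

0.26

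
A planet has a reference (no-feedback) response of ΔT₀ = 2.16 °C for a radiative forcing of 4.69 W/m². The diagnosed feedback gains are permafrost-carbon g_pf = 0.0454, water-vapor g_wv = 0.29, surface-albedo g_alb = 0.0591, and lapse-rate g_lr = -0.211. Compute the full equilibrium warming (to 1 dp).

Total gain g = 0.0454 + 0.29 + 0.0591 − 0.211 = 0.1835.
Amplification A = 1/(1 − 0.1835) = 1.225.
ΔT = 2.16 × 1.225 = 2.6 °C.

2.6 °C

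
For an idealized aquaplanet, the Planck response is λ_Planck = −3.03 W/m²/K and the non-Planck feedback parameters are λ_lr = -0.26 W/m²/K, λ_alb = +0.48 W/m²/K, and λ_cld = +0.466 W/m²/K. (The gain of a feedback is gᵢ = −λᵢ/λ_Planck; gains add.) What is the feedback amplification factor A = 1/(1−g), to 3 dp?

Convert to gains: g_lr = -0.26/3.03 = -0.08581; g_alb = 0.48/3.03 = 0.1584; g_cld = 0.466/3.03 = 0.1538.
Total gain g = 0.22639.
A = 1/(1 − 0.22639) = 1.293.

1.293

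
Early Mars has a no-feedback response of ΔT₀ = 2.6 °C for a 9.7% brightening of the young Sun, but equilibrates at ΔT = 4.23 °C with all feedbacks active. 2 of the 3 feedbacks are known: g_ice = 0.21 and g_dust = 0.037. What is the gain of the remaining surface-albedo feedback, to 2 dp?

Amplification A = ΔT/ΔT₀ = 4.23/2.6 = 1.627.
Total gain g = 1 − 1/A = 1 − 1/1.627 = 0.3854.
Known gains sum to 0.21 + 0.037 = 0.247.
g_alb = 0.3854 − 0.247 = 0.14.

0.14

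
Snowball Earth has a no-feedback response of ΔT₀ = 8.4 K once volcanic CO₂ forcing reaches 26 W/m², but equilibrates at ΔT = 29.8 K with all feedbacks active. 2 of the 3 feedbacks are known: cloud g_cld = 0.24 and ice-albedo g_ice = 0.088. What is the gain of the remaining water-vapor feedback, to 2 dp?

Amplification A = ΔT/ΔT₀ = 29.8/8.4 = 3.548.
Total gain g = 1 − 1/A = 1 − 1/3.548 = 0.7182.
Known gains sum to 0.24 + 0.088 = 0.328.
g_wv = 0.7182 − 0.328 = 0.39.

0.39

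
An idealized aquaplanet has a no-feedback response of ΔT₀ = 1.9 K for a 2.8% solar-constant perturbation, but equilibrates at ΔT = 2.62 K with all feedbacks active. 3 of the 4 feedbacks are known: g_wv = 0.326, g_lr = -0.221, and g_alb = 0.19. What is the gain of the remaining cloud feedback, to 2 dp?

-0.02

Amplification A = ΔT/ΔT₀ = 2.62/1.9 = 1.379.
Total gain g = 1 − 1/A = 1 − 1/1.379 = 0.2748.
Known gains sum to 0.326 − 0.221 + 0.19 = 0.295.
g_cld = 0.2748 − 0.295 = -0.02.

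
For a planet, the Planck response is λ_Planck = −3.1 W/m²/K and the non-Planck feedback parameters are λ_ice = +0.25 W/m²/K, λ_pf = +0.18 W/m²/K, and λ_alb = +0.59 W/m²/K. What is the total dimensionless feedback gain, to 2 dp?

Convert to gains: g_ice = 0.25/3.1 = 0.08065; g_pf = 0.18/3.1 = 0.05806; g_alb = 0.59/3.1 = 0.1903.
Total gain g = 0.32901.

0.33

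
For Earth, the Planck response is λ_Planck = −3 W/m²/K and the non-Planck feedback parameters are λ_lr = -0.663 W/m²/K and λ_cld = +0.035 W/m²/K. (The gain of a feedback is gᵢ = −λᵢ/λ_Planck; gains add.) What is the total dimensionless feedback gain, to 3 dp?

-0.209

Convert to gains: g_lr = -0.663/3 = -0.221; g_cld = 0.035/3 = 0.01167.
Total gain g = -0.20933.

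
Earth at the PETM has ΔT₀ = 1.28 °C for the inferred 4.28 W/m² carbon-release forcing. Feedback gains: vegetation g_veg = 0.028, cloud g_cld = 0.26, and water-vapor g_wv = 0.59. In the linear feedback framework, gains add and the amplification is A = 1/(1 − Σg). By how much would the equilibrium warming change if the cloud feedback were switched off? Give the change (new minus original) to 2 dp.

Original: g = 0.878, ΔT = 1.28/(1−0.878) = 10.4918 °C.
Without cloud: g' = 0.618, ΔT' = 1.28/(1−0.618) = 3.3508 °C.
Change = 3.3508 − 10.4918 = -7.14 °C.

-7.14 °C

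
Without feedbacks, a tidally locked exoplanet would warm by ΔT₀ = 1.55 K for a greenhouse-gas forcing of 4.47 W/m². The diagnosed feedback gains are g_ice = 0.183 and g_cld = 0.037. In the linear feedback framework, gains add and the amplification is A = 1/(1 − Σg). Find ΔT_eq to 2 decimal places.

Total gain g = 0.183 + 0.037 = 0.22.
Amplification A = 1/(1 − 0.22) = 1.282.
ΔT = 1.55 × 1.282 = 1.99 K.

1.99 K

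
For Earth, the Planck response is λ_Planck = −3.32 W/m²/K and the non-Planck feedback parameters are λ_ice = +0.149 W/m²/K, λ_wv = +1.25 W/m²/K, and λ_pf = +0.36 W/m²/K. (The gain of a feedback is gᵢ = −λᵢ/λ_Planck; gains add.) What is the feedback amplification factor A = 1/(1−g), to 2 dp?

Convert to gains: g_ice = 0.149/3.32 = 0.04488; g_wv = 1.25/3.32 = 0.3765; g_pf = 0.36/3.32 = 0.1084.
Total gain g = 0.52978.
A = 1/(1 − 0.52978) = 2.13.

2.13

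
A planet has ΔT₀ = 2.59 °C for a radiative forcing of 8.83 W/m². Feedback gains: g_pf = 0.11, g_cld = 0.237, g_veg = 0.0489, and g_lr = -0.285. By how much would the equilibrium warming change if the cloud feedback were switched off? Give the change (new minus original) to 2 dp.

-0.61 °C

Original: g = 0.1109, ΔT = 2.59/(1−0.1109) = 2.9131 °C.
Without cloud: g' = -0.1261, ΔT' = 2.59/(1+0.1261) = 2.3000 °C.
Change = 2.3000 − 2.9131 = -0.61 °C.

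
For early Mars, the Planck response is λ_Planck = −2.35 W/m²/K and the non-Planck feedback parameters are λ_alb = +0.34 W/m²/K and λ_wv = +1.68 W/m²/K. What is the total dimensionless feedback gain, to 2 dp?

0.86

Convert to gains: g_alb = 0.34/2.35 = 0.1447; g_wv = 1.68/2.35 = 0.7149.
Total gain g = 0.8596.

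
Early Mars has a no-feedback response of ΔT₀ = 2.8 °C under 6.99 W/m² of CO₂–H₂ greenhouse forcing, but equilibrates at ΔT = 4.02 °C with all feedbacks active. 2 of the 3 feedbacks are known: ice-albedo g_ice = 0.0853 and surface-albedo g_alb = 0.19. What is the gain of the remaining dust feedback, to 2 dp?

0.03

Amplification A = ΔT/ΔT₀ = 4.02/2.8 = 1.436.
Total gain g = 1 − 1/A = 1 − 1/1.436 = 0.3036.
Known gains sum to 0.0853 + 0.19 = 0.2753.
g_dust = 0.3036 − 0.2753 = 0.03.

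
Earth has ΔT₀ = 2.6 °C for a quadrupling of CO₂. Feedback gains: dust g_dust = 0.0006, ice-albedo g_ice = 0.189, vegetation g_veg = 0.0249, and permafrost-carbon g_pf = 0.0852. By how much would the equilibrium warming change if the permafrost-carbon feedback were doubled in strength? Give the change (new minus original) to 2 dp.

Original: g = 0.2997, ΔT = 2.6/(1−0.2997) = 3.7127 °C.
With doubled permafrost-carbon: g' = 0.3849, ΔT' = 2.6/(1−0.3849) = 4.2270 °C.
Change = 4.2270 − 3.7127 = 0.51 °C.

0.51 °C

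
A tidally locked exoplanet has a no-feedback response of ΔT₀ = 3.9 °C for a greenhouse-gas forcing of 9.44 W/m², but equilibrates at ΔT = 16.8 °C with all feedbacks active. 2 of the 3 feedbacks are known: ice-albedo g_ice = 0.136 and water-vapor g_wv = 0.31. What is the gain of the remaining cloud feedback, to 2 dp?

Amplification A = ΔT/ΔT₀ = 16.8/3.9 = 4.308.
Total gain g = 1 − 1/A = 1 − 1/4.308 = 0.7679.
Known gains sum to 0.136 + 0.31 = 0.446.
g_cld = 0.7679 − 0.446 = 0.32.

0.32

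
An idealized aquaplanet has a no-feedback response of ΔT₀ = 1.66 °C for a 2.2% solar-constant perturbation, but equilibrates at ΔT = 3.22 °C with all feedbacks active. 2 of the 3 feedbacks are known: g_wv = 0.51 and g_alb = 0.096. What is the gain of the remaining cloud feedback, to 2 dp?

Amplification A = ΔT/ΔT₀ = 3.22/1.66 = 1.94.
Total gain g = 1 − 1/A = 1 − 1/1.94 = 0.4845.
Known gains sum to 0.51 + 0.096 = 0.606.
g_cld = 0.4845 − 0.606 = -0.12.

-0.12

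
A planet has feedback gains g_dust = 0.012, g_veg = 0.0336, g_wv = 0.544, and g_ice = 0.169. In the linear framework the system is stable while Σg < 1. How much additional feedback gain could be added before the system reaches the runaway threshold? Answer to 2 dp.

Current total gain = 0.012 + 0.0336 + 0.544 + 0.169 = 0.7586.
Margin to runaway = 1 − 0.7586 = 0.24.

0.24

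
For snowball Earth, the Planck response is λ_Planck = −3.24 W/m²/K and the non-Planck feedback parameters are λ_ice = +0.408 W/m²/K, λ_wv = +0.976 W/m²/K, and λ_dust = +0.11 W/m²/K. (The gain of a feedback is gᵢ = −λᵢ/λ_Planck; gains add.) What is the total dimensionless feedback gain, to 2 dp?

Convert to gains: g_ice = 0.408/3.24 = 0.1259; g_wv = 0.976/3.24 = 0.3012; g_dust = 0.11/3.24 = 0.03395.
Total gain g = 0.46105.

0.46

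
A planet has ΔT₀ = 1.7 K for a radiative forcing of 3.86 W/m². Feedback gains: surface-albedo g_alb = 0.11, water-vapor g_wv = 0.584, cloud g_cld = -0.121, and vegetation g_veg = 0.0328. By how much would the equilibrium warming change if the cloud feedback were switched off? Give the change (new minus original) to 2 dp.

Original: g = 0.6058, ΔT = 1.7/(1−0.6058) = 4.3125 K.
Without cloud: g' = 0.7268, ΔT' = 1.7/(1−0.7268) = 6.2225 K.
Change = 6.2225 − 4.3125 = 1.91 K.

1.91 K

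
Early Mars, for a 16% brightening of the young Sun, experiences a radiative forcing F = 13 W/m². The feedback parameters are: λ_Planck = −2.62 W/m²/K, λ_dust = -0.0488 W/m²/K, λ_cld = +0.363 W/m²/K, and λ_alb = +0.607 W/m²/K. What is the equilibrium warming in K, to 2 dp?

7.65 K

Net feedback parameter λ = (−2.62) + (-0.0488) + (+0.363) + (+0.607) = -1.6988 W/m²/K.
ΔT = −F/λ = −13/(-1.6988) = 7.65 K.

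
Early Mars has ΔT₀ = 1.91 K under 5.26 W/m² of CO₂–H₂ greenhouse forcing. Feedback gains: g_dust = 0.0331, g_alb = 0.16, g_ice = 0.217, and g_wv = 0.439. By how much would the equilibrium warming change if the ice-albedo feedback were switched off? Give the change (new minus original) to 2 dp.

Original: g = 0.8491, ΔT = 1.91/(1−0.8491) = 12.6574 K.
Without ice-albedo: g' = 0.6321, ΔT' = 1.91/(1−0.6321) = 5.1916 K.
Change = 5.1916 − 12.6574 = -7.47 K.

-7.47 K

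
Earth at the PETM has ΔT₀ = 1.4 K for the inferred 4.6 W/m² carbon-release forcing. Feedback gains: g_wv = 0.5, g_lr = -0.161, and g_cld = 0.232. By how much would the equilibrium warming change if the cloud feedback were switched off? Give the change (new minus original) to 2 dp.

Original: g = 0.571, ΔT = 1.4/(1−0.571) = 3.2634 K.
Without cloud: g' = 0.339, ΔT' = 1.4/(1−0.339) = 2.1180 K.
Change = 2.1180 − 3.2634 = -1.15 K.

-1.15 K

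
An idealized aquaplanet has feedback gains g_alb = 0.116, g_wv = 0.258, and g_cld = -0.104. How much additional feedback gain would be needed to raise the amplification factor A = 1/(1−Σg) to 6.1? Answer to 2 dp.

0.57

Current total gain = 0.27.
Target gain for A = 6.1: g* = 1 − 1/6.1 = 0.8361.
Additional gain needed = 0.8361 − 0.27 = 0.57.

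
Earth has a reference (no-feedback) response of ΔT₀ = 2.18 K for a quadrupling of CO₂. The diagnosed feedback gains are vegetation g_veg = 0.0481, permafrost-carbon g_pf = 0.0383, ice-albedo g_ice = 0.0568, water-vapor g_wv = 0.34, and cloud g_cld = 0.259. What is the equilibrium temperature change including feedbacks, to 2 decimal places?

8.46 K

Total gain g = 0.0481 + 0.0383 + 0.0568 + 0.34 + 0.259 = 0.7422.
Amplification A = 1/(1 − 0.7422) = 3.879.
ΔT = 2.18 × 3.879 = 8.46 K.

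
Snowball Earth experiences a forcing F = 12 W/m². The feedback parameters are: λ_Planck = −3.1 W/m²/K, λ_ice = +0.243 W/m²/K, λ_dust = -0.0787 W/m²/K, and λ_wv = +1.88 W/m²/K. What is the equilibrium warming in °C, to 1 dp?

Net feedback parameter λ = (−3.1) + (+0.243) + (-0.0787) + (+1.88) = -1.0557 W/m²/K.
ΔT = −F/λ = −12/(-1.0557) = 11.4 °C.

11.4 °C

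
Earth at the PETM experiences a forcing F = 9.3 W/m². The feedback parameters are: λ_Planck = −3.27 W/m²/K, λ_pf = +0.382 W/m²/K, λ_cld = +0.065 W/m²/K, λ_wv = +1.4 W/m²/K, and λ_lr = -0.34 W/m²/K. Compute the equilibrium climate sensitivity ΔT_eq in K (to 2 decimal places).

5.28 K

Net feedback parameter λ = (−3.27) + (+0.382) + (+0.065) + (+1.4) + (-0.34) = -1.763 W/m²/K.
ΔT = −F/λ = −9.3/(-1.763) = 5.28 K.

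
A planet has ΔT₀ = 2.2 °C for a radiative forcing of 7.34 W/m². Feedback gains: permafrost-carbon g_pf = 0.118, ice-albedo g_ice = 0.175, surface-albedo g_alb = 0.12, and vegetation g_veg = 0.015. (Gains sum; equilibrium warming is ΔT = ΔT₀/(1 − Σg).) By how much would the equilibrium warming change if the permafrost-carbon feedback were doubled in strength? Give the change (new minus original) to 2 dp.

Original: g = 0.428, ΔT = 2.2/(1−0.428) = 3.8462 °C.
With doubled permafrost-carbon: g' = 0.546, ΔT' = 2.2/(1−0.546) = 4.8458 °C.
Change = 4.8458 − 3.8462 = 1.00 °C.

1.00 °C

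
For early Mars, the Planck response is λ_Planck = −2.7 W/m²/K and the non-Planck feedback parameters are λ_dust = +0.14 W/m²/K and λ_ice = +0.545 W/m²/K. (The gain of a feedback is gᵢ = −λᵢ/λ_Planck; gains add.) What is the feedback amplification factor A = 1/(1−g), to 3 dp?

Convert to gains: g_dust = 0.14/2.7 = 0.05185; g_ice = 0.545/2.7 = 0.2019.
Total gain g = 0.25375.
A = 1/(1 − 0.25375) = 1.340.

1.340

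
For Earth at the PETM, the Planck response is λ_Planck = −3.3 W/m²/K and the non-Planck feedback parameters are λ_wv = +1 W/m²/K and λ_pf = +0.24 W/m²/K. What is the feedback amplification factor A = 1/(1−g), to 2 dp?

1.60

Convert to gains: g_wv = 1/3.3 = 0.303; g_pf = 0.24/3.3 = 0.07273.
Total gain g = 0.37573.
A = 1/(1 − 0.37573) = 1.60.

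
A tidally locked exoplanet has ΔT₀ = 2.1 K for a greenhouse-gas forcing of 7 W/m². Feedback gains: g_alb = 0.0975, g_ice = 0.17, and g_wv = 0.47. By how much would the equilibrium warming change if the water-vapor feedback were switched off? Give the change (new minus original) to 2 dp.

-5.13 K

Original: g = 0.7375, ΔT = 2.1/(1−0.7375) = 8.0000 K.
Without water-vapor: g' = 0.2675, ΔT' = 2.1/(1−0.2675) = 2.8669 K.
Change = 2.8669 − 8.0000 = -5.13 K.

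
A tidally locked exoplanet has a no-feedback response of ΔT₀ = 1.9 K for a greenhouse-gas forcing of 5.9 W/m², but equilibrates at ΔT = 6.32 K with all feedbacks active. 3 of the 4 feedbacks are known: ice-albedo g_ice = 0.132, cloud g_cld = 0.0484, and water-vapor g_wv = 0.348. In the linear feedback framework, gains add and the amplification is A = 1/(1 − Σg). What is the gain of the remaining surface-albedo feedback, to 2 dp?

0.17

Amplification A = ΔT/ΔT₀ = 6.32/1.9 = 3.326.
Total gain g = 1 − 1/A = 1 − 1/3.326 = 0.6993.
Known gains sum to 0.132 + 0.0484 + 0.348 = 0.5284.
g_alb = 0.6993 − 0.5284 = 0.17.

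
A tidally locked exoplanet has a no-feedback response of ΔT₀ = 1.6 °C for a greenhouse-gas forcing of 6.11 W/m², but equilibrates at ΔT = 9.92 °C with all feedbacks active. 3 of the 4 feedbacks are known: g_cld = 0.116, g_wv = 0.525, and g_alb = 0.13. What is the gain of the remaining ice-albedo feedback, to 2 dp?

Amplification A = ΔT/ΔT₀ = 9.92/1.6 = 6.2.
Total gain g = 1 − 1/A = 1 − 1/6.2 = 0.8387.
Known gains sum to 0.116 + 0.525 + 0.13 = 0.771.
g_ice = 0.8387 − 0.771 = 0.07.

0.07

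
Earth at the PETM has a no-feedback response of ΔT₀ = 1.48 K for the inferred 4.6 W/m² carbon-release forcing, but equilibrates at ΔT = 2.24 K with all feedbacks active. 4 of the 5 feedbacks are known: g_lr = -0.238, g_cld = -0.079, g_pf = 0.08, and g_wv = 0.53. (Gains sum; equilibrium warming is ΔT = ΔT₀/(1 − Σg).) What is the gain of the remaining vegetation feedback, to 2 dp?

Amplification A = ΔT/ΔT₀ = 2.24/1.48 = 1.514.
Total gain g = 1 − 1/A = 1 − 1/1.514 = 0.3395.
Known gains sum to -0.238 − 0.079 + 0.08 + 0.53 = 0.293.
g_veg = 0.3395 − 0.293 = 0.05.

0.05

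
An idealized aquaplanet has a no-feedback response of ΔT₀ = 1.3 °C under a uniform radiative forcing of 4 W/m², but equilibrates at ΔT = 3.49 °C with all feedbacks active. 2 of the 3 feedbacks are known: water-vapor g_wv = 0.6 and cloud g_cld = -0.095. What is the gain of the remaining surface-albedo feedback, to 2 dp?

Amplification A = ΔT/ΔT₀ = 3.49/1.3 = 2.685.
Total gain g = 1 − 1/A = 1 − 1/2.685 = 0.6276.
Known gains sum to 0.6 − 0.095 = 0.505.
g_alb = 0.6276 − 0.505 = 0.12.

0.12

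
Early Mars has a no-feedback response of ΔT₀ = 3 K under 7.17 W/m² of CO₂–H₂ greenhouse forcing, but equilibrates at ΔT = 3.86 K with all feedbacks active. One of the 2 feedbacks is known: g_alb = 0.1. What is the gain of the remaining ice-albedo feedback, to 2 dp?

Amplification A = ΔT/ΔT₀ = 3.86/3 = 1.287.
Total gain g = 1 − 1/A = 1 − 1/1.287 = 0.223.
The known gain is 0.1.
g_ice = 0.223 − 0.1 = 0.12.

0.12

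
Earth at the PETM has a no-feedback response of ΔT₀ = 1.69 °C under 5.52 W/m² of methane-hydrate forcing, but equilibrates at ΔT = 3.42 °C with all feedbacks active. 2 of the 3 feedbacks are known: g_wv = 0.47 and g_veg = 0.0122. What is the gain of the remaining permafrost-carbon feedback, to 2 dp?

0.02

Amplification A = ΔT/ΔT₀ = 3.42/1.69 = 2.024.
Total gain g = 1 − 1/A = 1 − 1/2.024 = 0.5059.
Known gains sum to 0.47 + 0.0122 = 0.4822.
g_pf = 0.5059 − 0.4822 = 0.02.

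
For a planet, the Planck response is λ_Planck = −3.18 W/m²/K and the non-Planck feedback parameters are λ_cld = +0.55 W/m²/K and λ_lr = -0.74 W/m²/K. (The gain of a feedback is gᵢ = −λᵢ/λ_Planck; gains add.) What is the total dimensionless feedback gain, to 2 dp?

-0.06

Convert to gains: g_cld = 0.55/3.18 = 0.173; g_lr = -0.74/3.18 = -0.2327.
Total gain g = -0.0597.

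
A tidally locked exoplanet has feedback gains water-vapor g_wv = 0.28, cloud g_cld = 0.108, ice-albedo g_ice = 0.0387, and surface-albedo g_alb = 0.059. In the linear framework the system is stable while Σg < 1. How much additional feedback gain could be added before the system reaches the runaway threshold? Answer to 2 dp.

Current total gain = 0.28 + 0.108 + 0.0387 + 0.059 = 0.4857.
Margin to runaway = 1 − 0.4857 = 0.51.

0.51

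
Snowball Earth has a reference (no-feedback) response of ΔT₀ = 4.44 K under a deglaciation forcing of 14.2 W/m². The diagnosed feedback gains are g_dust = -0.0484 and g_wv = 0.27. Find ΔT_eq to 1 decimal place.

5.7 K

Total gain g = -0.0484 + 0.27 = 0.2216.
Amplification A = 1/(1 − 0.2216) = 1.285.
ΔT = 4.44 × 1.285 = 5.7 K.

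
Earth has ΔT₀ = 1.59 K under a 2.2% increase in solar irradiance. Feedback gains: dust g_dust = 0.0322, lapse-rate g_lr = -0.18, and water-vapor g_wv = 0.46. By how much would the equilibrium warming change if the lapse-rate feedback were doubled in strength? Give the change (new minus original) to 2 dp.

Original: g = 0.3122, ΔT = 1.59/(1−0.3122) = 2.3117 K.
With doubled lapse-rate: g' = 0.1322, ΔT' = 1.59/(1−0.1322) = 1.8322 K.
Change = 1.8322 − 2.3117 = -0.48 K.

-0.48 K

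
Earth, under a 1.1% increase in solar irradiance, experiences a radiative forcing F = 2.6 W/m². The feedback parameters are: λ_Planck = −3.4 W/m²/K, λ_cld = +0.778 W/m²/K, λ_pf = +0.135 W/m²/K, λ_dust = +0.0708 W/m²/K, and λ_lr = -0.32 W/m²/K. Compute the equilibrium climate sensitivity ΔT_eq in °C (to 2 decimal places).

Net feedback parameter λ = (−3.4) + (+0.778) + (+0.135) + (+0.0708) + (-0.32) = -2.7362 W/m²/K.
ΔT = −F/λ = −2.6/(-2.7362) = 0.95 °C.

0.95 °C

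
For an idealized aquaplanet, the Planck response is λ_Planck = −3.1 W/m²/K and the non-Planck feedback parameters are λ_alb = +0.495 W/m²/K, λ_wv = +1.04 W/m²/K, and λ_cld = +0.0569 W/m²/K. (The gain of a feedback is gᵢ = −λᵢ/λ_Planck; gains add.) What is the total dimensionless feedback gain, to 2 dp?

0.51

Convert to gains: g_alb = 0.495/3.1 = 0.1597; g_wv = 1.04/3.1 = 0.3355; g_cld = 0.0569/3.1 = 0.01835.
Total gain g = 0.51355.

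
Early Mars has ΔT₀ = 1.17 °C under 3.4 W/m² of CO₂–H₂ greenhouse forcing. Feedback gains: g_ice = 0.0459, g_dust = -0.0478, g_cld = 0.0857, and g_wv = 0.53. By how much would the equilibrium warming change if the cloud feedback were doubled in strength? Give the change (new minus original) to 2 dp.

Original: g = 0.6138, ΔT = 1.17/(1−0.6138) = 3.0295 °C.
With doubled cloud: g' = 0.6995, ΔT' = 1.17/(1−0.6995) = 3.8935 °C.
Change = 3.8935 − 3.0295 = 0.86 °C.

0.86 °C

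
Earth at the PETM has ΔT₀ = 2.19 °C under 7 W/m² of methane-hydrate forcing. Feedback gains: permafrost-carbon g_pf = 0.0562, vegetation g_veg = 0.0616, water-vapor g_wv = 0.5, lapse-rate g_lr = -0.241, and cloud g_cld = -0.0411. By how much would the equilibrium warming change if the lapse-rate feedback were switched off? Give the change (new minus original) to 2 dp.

1.88 °C

Original: g = 0.3357, ΔT = 2.19/(1−0.3357) = 3.2967 °C.
Without lapse-rate: g' = 0.5767, ΔT' = 2.19/(1−0.5767) = 5.1736 °C.
Change = 5.1736 − 3.2967 = 1.88 °C.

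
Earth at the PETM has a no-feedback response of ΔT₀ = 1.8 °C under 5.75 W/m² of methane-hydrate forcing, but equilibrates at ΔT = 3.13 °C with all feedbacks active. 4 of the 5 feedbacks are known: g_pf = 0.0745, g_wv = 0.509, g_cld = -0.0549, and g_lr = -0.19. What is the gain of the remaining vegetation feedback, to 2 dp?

Amplification A = ΔT/ΔT₀ = 3.13/1.8 = 1.739.
Total gain g = 1 − 1/A = 1 − 1/1.739 = 0.425.
Known gains sum to 0.0745 + 0.509 − 0.0549 − 0.19 = 0.3386.
g_veg = 0.425 − 0.3386 = 0.09.

0.09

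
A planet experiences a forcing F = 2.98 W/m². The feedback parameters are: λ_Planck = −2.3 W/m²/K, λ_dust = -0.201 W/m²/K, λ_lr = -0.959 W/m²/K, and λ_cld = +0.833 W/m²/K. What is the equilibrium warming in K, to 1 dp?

1.1 K

Net feedback parameter λ = (−2.3) + (-0.201) + (-0.959) + (+0.833) = -2.627 W/m²/K.
ΔT = −F/λ = −2.98/(-2.627) = 1.1 K.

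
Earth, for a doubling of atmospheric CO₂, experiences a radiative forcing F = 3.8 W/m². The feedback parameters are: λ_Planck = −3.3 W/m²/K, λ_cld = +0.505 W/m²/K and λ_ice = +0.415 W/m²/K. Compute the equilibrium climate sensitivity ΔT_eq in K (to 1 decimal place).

Net feedback parameter λ = (−3.3) + (+0.505) + (+0.415) = -2.38 W/m²/K.
ΔT = −F/λ = −3.8/(-2.38) = 1.6 K.

1.6 K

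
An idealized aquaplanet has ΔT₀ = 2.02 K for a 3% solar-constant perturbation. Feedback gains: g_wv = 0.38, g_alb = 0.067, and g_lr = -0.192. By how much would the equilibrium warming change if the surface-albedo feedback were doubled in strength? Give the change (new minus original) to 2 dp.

0.27 K

Original: g = 0.255, ΔT = 2.02/(1−0.255) = 2.7114 K.
With doubled surface-albedo: g' = 0.322, ΔT' = 2.02/(1−0.322) = 2.9794 K.
Change = 2.9794 − 2.7114 = 0.27 K.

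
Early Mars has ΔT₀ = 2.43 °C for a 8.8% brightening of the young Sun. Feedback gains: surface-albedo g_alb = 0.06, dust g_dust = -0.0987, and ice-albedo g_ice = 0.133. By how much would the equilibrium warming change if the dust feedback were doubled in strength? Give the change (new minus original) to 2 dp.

Original: g = 0.0943, ΔT = 2.43/(1−0.0943) = 2.6830 °C.
With doubled dust: g' = -0.0044, ΔT' = 2.43/(1+0.0044) = 2.4194 °C.
Change = 2.4194 − 2.6830 = -0.26 °C.

-0.26 °C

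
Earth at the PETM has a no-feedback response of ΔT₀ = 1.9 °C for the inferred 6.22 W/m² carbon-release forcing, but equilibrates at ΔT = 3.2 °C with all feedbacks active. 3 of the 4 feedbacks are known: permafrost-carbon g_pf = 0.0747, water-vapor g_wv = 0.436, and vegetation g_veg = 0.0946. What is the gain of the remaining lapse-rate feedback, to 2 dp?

Amplification A = ΔT/ΔT₀ = 3.2/1.9 = 1.684.
Total gain g = 1 − 1/A = 1 − 1/1.684 = 0.4062.
Known gains sum to 0.0747 + 0.436 + 0.0946 = 0.6053.
g_lr = 0.4062 − 0.6053 = -0.20.

-0.20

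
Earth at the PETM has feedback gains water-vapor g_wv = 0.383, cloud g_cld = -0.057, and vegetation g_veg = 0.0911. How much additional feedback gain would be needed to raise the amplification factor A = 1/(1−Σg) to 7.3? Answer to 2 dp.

0.45

Current total gain = 0.4171.
Target gain for A = 7.3: g* = 1 − 1/7.3 = 0.863.
Additional gain needed = 0.863 − 0.4171 = 0.45.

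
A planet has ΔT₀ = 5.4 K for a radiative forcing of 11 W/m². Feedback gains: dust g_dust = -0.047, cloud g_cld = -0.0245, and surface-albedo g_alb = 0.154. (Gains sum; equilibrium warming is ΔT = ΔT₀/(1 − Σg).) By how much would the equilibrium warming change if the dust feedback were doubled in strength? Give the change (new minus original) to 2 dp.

Original: g = 0.0825, ΔT = 5.4/(1−0.0825) = 5.8856 K.
With doubled dust: g' = 0.0355, ΔT' = 5.4/(1−0.0355) = 5.5988 K.
Change = 5.5988 − 5.8856 = -0.29 K.

-0.29 K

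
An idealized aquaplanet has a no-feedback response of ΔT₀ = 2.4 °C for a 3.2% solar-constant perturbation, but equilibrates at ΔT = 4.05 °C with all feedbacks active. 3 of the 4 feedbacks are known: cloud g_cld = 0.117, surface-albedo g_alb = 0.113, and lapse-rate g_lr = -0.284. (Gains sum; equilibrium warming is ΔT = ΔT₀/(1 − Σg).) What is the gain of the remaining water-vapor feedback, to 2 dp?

Amplification A = ΔT/ΔT₀ = 4.05/2.4 = 1.688.
Total gain g = 1 − 1/A = 1 − 1/1.688 = 0.4076.
Known gains sum to 0.117 + 0.113 − 0.284 = -0.054.
g_wv = 0.4076 + 0.054 = 0.46.

0.46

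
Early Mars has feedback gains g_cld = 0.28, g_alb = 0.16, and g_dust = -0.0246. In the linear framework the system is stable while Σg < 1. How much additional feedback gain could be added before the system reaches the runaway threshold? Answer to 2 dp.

Current total gain = 0.28 + 0.16 − 0.0246 = 0.4154.
Margin to runaway = 1 − 0.4154 = 0.58.

0.58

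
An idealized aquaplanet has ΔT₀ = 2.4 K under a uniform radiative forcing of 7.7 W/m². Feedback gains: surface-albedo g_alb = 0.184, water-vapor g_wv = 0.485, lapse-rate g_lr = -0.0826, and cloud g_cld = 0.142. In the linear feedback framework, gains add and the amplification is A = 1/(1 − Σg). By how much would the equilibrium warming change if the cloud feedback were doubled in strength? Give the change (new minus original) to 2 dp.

9.68 K

Original: g = 0.7284, ΔT = 2.4/(1−0.7284) = 8.8365 K.
With doubled cloud: g' = 0.8704, ΔT' = 2.4/(1−0.8704) = 18.5185 K.
Change = 18.5185 − 8.8365 = 9.68 K.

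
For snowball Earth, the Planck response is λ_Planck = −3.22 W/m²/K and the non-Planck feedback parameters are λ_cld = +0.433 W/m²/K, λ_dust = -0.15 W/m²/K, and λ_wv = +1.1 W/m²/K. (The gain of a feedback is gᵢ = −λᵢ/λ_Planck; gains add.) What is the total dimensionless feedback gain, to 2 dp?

Convert to gains: g_cld = 0.433/3.22 = 0.1345; g_dust = -0.15/3.22 = -0.04658; g_wv = 1.1/3.22 = 0.3416.
Total gain g = 0.42952.

0.43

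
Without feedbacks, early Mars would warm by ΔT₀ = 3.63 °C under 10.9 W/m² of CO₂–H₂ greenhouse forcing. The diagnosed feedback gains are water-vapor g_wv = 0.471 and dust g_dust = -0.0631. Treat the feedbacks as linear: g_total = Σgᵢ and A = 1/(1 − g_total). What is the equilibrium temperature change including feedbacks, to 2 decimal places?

6.13 °C

Total gain g = 0.471 − 0.0631 = 0.4079.
Amplification A = 1/(1 − 0.4079) = 1.689.
ΔT = 3.63 × 1.689 = 6.13 °C.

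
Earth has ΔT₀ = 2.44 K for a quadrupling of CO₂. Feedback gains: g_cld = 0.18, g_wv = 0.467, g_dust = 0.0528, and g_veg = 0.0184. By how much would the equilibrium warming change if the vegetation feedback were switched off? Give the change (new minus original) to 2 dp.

-0.53 K

Original: g = 0.7182, ΔT = 2.44/(1−0.7182) = 8.6586 K.
Without vegetation: g' = 0.6998, ΔT' = 2.44/(1−0.6998) = 8.1279 K.
Change = 8.1279 − 8.6586 = -0.53 K.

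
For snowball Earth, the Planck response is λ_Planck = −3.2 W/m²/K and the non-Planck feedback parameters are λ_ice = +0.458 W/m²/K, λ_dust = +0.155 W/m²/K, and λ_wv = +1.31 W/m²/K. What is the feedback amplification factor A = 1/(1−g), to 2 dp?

2.51

Convert to gains: g_ice = 0.458/3.2 = 0.1431; g_dust = 0.155/3.2 = 0.04844; g_wv = 1.31/3.2 = 0.4094.
Total gain g = 0.60094.
A = 1/(1 − 0.60094) = 2.51.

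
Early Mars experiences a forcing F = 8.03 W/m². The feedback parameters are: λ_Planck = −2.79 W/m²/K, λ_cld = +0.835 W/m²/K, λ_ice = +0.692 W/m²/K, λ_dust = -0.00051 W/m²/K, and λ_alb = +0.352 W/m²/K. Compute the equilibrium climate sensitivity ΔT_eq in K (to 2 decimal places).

Net feedback parameter λ = (−2.79) + (+0.835) + (+0.692) + (-0.00051) + (+0.352) = -0.91151 W/m²/K.
ΔT = −F/λ = −8.03/(-0.91151) = 8.81 K.

8.81 K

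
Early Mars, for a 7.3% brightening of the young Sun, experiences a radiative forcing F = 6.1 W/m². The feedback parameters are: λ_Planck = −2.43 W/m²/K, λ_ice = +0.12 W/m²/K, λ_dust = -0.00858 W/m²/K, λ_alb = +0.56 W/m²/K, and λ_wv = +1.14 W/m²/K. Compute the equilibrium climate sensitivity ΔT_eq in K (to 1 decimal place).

Net feedback parameter λ = (−2.43) + (+0.12) + (-0.00858) + (+0.56) + (+1.14) = -0.61858 W/m²/K.
ΔT = −F/λ = −6.1/(-0.61858) = 9.9 K.

9.9 K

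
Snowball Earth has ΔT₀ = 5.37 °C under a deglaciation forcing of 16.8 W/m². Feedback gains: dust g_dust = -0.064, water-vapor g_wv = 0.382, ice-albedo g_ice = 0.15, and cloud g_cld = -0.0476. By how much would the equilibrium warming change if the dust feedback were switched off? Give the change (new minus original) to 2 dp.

Original: g = 0.4204, ΔT = 5.37/(1−0.4204) = 9.2650 °C.
Without dust: g' = 0.4844, ΔT' = 5.37/(1−0.4844) = 10.4151 °C.
Change = 10.4151 − 9.2650 = 1.15 °C.

1.15 °C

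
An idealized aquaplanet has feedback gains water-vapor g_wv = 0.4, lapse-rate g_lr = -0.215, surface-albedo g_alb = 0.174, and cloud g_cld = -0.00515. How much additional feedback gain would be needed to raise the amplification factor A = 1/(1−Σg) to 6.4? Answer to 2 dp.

Current total gain = 0.35385.
Target gain for A = 6.4: g* = 1 − 1/6.4 = 0.8438.
Additional gain needed = 0.8438 − 0.35385 = 0.49.

0.49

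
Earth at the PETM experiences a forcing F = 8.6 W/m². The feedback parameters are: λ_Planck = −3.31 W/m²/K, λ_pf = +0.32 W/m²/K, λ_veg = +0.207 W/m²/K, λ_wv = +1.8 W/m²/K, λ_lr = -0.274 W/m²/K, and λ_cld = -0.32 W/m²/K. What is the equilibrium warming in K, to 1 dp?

Net feedback parameter λ = (−3.31) + (+0.32) + (+0.207) + (+1.8) + (-0.274) + (-0.32) = -1.577 W/m²/K.
ΔT = −F/λ = −8.6/(-1.577) = 5.5 K.

5.5 K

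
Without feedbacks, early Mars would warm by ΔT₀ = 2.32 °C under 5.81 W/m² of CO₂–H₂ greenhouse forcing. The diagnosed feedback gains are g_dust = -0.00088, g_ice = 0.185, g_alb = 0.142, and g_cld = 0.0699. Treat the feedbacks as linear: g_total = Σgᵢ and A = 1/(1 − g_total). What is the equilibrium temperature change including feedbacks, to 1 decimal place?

3.8 °C

Total gain g = -0.00088 + 0.185 + 0.142 + 0.0699 = 0.39602.
Amplification A = 1/(1 − 0.39602) = 1.656.
ΔT = 2.32 × 1.656 = 3.8 °C.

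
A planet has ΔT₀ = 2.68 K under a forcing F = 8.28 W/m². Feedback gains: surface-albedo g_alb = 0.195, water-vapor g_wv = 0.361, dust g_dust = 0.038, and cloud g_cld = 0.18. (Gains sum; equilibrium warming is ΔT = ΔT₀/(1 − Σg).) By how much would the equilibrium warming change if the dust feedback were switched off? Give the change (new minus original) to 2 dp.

Original: g = 0.774, ΔT = 2.68/(1−0.774) = 11.8584 K.
Without dust: g' = 0.736, ΔT' = 2.68/(1−0.736) = 10.1515 K.
Change = 10.1515 − 11.8584 = -1.71 K.

-1.71 K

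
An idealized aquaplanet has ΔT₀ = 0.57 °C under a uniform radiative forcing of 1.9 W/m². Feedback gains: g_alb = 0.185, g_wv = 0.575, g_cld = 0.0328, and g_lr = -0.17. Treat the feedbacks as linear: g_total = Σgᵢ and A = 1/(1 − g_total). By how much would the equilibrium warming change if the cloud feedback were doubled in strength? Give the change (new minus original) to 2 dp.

0.14 °C

Original: g = 0.6228, ΔT = 0.57/(1−0.6228) = 1.5111 °C.
With doubled cloud: g' = 0.6556, ΔT' = 0.57/(1−0.6556) = 1.6551 °C.
Change = 1.6551 − 1.5111 = 0.14 °C.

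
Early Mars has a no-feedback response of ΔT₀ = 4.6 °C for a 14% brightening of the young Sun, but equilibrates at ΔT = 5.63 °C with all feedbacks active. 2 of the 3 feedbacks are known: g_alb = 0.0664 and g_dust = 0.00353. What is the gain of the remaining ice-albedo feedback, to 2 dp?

0.11

Amplification A = ΔT/ΔT₀ = 5.63/4.6 = 1.224.
Total gain g = 1 − 1/A = 1 − 1/1.224 = 0.183.
Known gains sum to 0.0664 + 0.00353 = 0.06993.
g_ice = 0.183 − 0.06993 = 0.11.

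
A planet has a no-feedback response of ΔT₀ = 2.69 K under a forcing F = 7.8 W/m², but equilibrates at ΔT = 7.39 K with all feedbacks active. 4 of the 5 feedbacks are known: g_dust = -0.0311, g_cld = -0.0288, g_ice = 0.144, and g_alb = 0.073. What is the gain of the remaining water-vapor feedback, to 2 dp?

Amplification A = ΔT/ΔT₀ = 7.39/2.69 = 2.747.
Total gain g = 1 − 1/A = 1 − 1/2.747 = 0.636.
Known gains sum to -0.0311 − 0.0288 + 0.144 + 0.073 = 0.1571.
g_wv = 0.636 − 0.1571 = 0.48.

0.48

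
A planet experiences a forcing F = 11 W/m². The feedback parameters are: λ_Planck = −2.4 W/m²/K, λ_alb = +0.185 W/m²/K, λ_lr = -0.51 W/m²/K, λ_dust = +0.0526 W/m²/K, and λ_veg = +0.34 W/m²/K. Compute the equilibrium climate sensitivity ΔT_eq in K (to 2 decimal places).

Net feedback parameter λ = (−2.4) + (+0.185) + (-0.51) + (+0.0526) + (+0.34) = -2.3324 W/m²/K.
ΔT = −F/λ = −11/(-2.3324) = 4.72 K.

4.72 K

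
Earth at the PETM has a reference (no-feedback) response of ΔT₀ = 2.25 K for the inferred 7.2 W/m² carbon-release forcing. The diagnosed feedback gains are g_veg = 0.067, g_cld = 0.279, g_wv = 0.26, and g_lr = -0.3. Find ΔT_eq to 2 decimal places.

Total gain g = 0.067 + 0.279 + 0.26 − 0.3 = 0.306.
Amplification A = 1/(1 − 0.306) = 1.441.
ΔT = 2.25 × 1.441 = 3.24 K.

3.24 K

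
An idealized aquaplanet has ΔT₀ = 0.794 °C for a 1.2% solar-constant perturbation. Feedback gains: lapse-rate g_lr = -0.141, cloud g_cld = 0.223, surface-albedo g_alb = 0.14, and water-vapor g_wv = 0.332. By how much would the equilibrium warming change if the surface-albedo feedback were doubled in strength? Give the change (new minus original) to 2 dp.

Original: g = 0.554, ΔT = 0.794/(1−0.554) = 1.7803 °C.
With doubled surface-albedo: g' = 0.694, ΔT' = 0.794/(1−0.694) = 2.5948 °C.
Change = 2.5948 − 1.7803 = 0.81 °C.

0.81 °C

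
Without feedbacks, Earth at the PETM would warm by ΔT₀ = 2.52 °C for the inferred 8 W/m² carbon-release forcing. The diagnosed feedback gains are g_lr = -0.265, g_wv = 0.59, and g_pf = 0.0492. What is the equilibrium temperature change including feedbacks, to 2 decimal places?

4.03 °C

Total gain g = -0.265 + 0.59 + 0.0492 = 0.3742.
Amplification A = 1/(1 − 0.3742) = 1.598.
ΔT = 2.52 × 1.598 = 4.03 °C.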